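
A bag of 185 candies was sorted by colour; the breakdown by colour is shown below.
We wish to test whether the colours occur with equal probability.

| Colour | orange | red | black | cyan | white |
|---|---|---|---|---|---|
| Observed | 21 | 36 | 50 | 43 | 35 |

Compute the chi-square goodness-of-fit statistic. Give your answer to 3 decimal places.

Expected count for each of the 5 categories: 185/5 = 37.
cat         O        E   (O−E)²/E
orange     21       37     6.9189
red        36       37     0.0270
black      50       37     4.5676
cyan       43       37     0.9730
white      35       37     0.1081
Sum = 12.595

12.595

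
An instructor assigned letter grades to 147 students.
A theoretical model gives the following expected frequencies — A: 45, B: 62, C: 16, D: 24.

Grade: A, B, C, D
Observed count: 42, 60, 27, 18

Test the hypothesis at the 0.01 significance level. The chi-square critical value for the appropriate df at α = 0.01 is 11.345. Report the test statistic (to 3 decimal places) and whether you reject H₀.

9.327; do not reject

χ² = (42−45)²/45 + (60−62)²/62 + (27−16)²/16 + (18−24)²/24
   = 0.2000 + 0.0645 + 7.5625 + 1.5000
Sum = 9.327
df = 3. Since 9.327 < 11.345, we do not reject H₀.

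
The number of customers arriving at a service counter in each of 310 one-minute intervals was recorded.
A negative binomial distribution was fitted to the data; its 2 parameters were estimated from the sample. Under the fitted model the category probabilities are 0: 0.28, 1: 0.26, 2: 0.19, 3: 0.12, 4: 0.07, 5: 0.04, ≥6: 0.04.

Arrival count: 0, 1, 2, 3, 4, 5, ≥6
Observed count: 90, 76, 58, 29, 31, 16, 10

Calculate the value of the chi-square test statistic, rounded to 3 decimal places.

Expected counts E_i = n·p_i: 310×0.28 = 86.8, 310×0.26 = 80.6, 310×0.19 = 58.9, 310×0.12 = 37.2, 310×0.07 = 21.7, 310×0.04 = 12.4, 310×0.04 = 12.4.
0: (90 − 86.8)²/86.8 = 10.24/86.8 = 0.1180
1: (76 − 80.6)²/80.6 = 21.16/80.6 = 0.2625
2: (58 − 58.9)²/58.9 = 0.81/58.9 = 0.0138
3: (29 − 37.2)²/37.2 = 67.24/37.2 = 1.8075
4: (31 − 21.7)²/21.7 = 86.49/21.7 = 3.9857
5: (16 − 12.4)²/12.4 = 12.96/12.4 = 1.0452
≥6: (10 − 12.4)²/12.4 = 5.76/12.4 = 0.4645
Sum = 7.697

7.697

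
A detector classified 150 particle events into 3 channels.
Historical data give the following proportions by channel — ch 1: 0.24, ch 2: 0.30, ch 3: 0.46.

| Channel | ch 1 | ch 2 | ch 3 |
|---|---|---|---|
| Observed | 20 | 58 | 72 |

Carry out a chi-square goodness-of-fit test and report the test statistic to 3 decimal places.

Expected counts E_i = n·p_i: 150×0.24 = 36, 150×0.30 = 45, 150×0.46 = 69.
ch 1: (20 − 36)²/36 = 256/36 = 7.1111
ch 2: (58 − 45)²/45 = 169/45 = 3.7556
ch 3: (72 − 69)²/69 = 9/69 = 0.1304
Sum = 10.997

10.997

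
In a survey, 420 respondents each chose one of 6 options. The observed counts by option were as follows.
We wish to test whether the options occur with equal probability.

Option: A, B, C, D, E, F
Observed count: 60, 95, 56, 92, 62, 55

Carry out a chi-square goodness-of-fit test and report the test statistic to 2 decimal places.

Expected count for each of the 6 categories: 420/6 = 70.
χ² = (60−70)²/70 + (95−70)²/70 + (56−70)²/70 + (92−70)²/70 + (62−70)²/70 + (55−70)²/70
   = 1.429 + 8.929 + 2.800 + 6.914 + 0.914 + 3.214
Sum = 24.20

24.20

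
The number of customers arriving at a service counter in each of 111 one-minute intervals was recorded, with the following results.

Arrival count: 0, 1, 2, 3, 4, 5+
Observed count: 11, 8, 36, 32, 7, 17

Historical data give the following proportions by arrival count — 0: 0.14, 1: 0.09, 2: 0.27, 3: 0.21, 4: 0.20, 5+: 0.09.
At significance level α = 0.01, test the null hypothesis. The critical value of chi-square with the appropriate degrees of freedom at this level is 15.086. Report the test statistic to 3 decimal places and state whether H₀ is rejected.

21.502; reject

Expected counts E_i = n·p_i: 111×0.14 = 15.54, 111×0.09 = 9.99, 111×0.27 = 29.97, 111×0.21 = 23.31, 111×0.20 = 22.2, 111×0.09 = 9.99.
cat         O        E   (O−E)²/E
0          11    15.54     1.3264
1           8     9.99     0.3964
2          36    29.97     1.2132
3          32    23.31     3.2396
4           7     22.2    10.4072
5+         17     9.99     4.9189
Sum = 21.502
df = 5. Since 21.502 > 15.086, we reject H₀.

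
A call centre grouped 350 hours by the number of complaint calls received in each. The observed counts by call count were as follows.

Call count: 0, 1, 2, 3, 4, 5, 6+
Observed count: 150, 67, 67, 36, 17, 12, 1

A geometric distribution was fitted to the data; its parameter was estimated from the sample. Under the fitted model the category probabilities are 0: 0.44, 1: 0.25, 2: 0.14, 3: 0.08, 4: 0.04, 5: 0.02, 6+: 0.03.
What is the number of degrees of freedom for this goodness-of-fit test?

5

There are k = 7 categories and 1 parameter estimated from the data, so df = 7 − 1 − 1 = 5.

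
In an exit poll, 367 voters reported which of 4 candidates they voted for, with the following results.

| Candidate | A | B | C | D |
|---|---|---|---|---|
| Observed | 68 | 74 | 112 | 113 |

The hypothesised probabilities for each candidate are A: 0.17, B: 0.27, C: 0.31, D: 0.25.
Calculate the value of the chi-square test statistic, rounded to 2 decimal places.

Expected counts E_i = n·p_i: 367×0.17 = 62.39, 367×0.27 = 99.09, 367×0.31 = 113.77, 367×0.25 = 91.75.
χ² = (68−62.39)²/62.39 + (74−99.09)²/99.09 + (112−113.77)²/113.77 + (113−91.75)²/91.75
   = 0.504 + 6.353 + 0.028 + 4.922
Sum = 11.81

11.81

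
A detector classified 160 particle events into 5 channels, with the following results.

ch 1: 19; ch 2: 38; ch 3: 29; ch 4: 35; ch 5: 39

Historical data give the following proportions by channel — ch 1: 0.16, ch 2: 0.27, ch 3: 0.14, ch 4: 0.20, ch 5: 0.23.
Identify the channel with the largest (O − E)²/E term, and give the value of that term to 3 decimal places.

Expected counts E_i = n·p_i: 160×0.16 = 25.6, 160×0.27 = 43.2, 160×0.14 = 22.4, 160×0.20 = 32, 160×0.23 = 36.8.
cat         O        E   (O−E)²/E
ch 1       19     25.6     1.7016
ch 2       38     43.2     0.6259
ch 3       29     22.4     1.9446
ch 4       35       32     0.2813
ch 5       39     36.8     0.1315
The largest term is for ch 3: 1.945.

ch 3, 1.945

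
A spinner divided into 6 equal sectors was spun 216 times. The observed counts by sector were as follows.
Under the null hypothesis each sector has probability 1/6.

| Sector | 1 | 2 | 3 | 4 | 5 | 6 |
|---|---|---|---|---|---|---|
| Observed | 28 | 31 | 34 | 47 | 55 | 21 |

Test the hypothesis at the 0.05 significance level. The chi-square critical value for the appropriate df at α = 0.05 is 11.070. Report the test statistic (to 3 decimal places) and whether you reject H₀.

22.222; reject

Expected count for each of the 6 categories: 216/6 = 36.
χ² = (28−36)²/36 + (31−36)²/36 + (34−36)²/36 + (47−36)²/36 + (55−36)²/36 + (21−36)²/36
   = 1.7778 + 0.6944 + 0.1111 + 3.3611 + 10.0278 + 6.2500
Sum = 22.222
df = 5. Since 22.222 > 11.070, we reject H₀.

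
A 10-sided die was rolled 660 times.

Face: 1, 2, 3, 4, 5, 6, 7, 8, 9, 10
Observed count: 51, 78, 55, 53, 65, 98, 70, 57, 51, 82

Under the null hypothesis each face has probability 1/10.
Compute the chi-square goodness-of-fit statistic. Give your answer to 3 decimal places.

34.273

Expected count for each of the 10 categories: 660/10 = 66.
1: (51 − 66)²/66 = 225/66 = 3.4091
2: (78 − 66)²/66 = 144/66 = 2.1818
3: (55 − 66)²/66 = 121/66 = 1.8333
4: (53 − 66)²/66 = 169/66 = 2.5606
5: (65 − 66)²/66 = 1/66 = 0.0152
6: (98 − 66)²/66 = 1024/66 = 15.5152
7: (70 − 66)²/66 = 16/66 = 0.2424
8: (57 − 66)²/66 = 81/66 = 1.2273
9: (51 − 66)²/66 = 225/66 = 3.4091
10: (82 − 66)²/66 = 256/66 = 3.8788
Sum = 34.273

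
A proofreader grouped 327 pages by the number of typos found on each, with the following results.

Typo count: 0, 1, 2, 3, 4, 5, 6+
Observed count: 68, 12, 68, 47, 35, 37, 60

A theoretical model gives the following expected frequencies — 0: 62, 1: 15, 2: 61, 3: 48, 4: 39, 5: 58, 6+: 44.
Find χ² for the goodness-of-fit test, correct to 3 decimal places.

15.837

cat         O        E   (O−E)²/E
0          68       62     0.5806
1          12       15     0.6000
2          68       61     0.8033
3          47       48     0.0208
4          35       39     0.4103
5          37       58     7.6034
6+         60       44     5.8182
Sum = 15.837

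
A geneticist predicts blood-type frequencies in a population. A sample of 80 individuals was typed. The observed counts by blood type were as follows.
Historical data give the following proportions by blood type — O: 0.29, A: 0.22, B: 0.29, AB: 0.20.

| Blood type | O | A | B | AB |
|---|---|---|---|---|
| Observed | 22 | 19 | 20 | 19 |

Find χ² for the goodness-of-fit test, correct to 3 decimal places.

Expected counts E_i = n·p_i: 80×0.29 = 23.2, 80×0.22 = 17.6, 80×0.29 = 23.2, 80×0.20 = 16.
O: (22 − 23.2)²/23.2 = 1.44/23.2 = 0.0621
A: (19 − 17.6)²/17.6 = 1.96/17.6 = 0.1114
B: (20 − 23.2)²/23.2 = 10.24/23.2 = 0.4414
AB: (19 − 16)²/16 = 9/16 = 0.5625
Sum = 1.177

1.177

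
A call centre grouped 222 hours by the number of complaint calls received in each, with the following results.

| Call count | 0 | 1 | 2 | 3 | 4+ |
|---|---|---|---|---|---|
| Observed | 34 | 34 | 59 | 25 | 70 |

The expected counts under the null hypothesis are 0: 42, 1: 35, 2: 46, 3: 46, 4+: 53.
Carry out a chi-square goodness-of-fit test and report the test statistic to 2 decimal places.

χ² = (34−42)²/42 + (34−35)²/35 + (59−46)²/46 + (25−46)²/46 + (70−53)²/53
   = 1.524 + 0.029 + 3.674 + 9.587 + 5.453
Sum = 20.27

20.27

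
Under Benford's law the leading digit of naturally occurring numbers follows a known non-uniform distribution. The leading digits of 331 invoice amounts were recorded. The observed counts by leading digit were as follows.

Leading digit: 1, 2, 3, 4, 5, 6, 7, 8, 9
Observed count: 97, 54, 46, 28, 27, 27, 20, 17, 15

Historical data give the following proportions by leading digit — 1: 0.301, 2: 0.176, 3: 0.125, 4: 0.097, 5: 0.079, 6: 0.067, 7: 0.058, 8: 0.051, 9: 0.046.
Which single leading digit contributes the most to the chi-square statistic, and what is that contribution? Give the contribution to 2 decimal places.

6, 1.05

Expected counts E_i = n·p_i: 331×0.301 = 99.631, 331×0.176 = 58.256, 331×0.125 = 41.375, 331×0.097 = 32.107, 331×0.079 = 26.149, 331×0.067 = 22.177, 331×0.058 = 19.198, 331×0.051 = 16.881, 331×0.046 = 15.226.
cat         O        E   (O−E)²/E
1          97   99.631      0.069
2          54   58.256      0.311
3          46   41.375      0.517
4          28   32.107      0.525
5          27   26.149      0.028
6          27   22.177      1.049
7          20   19.198      0.034
8          17   16.881      0.001
9          15   15.226      0.003
The largest term is for 6: 1.05.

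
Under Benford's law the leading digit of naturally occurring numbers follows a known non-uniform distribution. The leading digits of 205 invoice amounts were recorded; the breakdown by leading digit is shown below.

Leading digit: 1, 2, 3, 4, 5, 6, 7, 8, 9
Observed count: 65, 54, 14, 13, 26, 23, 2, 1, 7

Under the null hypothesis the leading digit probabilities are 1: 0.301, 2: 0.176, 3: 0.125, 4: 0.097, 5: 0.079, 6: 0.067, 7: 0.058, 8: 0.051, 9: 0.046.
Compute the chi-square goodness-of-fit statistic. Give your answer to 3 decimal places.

46.323

Expected counts E_i = n·p_i: 205×0.301 = 61.705, 205×0.176 = 36.08, 205×0.125 = 25.625, 205×0.097 = 19.885, 205×0.079 = 16.195, 205×0.067 = 13.735, 205×0.058 = 11.89, 205×0.051 = 10.455, 205×0.046 = 9.43.
cat         O        E   (O−E)²/E
1          65   61.705     0.1760
2          54    36.08     8.9004
3          14   25.625     5.2738
4          13   19.885     2.3839
5          26   16.195     5.9363
6          23   13.735     6.2497
7           2    11.89     8.2264
8           1   10.455     8.5506
9           7     9.43     0.6262
Sum = 46.323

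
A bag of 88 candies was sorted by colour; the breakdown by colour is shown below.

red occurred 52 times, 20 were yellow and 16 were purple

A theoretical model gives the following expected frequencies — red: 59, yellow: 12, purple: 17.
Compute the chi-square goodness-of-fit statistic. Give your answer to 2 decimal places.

χ² = (52−59)²/59 + (20−12)²/12 + (16−17)²/17
   = 0.831 + 5.333 + 0.059
Sum = 6.22

6.22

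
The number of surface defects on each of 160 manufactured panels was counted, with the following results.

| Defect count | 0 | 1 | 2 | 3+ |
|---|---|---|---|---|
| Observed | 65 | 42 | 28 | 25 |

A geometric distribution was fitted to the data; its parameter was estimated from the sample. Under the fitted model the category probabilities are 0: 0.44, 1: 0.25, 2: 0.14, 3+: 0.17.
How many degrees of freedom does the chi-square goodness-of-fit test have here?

2

There are k = 4 categories and 1 parameter estimated from the data, so df = 4 − 1 − 1 = 2.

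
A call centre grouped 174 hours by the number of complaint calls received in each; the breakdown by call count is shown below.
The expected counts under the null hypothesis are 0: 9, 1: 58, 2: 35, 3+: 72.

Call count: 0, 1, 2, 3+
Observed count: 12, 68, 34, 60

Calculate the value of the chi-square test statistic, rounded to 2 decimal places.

χ² = (12−9)²/9 + (68−58)²/58 + (34−35)²/35 + (60−72)²/72
   = 1.000 + 1.724 + 0.029 + 2.000
Sum = 4.75

4.75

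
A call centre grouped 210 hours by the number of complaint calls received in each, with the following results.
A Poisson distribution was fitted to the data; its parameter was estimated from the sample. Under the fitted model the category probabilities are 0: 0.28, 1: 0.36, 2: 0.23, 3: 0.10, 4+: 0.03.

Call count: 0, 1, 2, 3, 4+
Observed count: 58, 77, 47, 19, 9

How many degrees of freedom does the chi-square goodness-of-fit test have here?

3

There are k = 5 categories and 1 parameter estimated from the data, so df = 5 − 1 − 1 = 3.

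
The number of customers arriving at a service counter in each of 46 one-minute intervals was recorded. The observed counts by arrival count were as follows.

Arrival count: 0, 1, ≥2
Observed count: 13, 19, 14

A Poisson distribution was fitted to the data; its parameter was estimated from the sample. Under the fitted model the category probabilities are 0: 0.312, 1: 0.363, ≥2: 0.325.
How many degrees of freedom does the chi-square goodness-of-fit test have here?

There are k = 3 categories and 1 parameter estimated from the data, so df = 3 − 1 − 1 = 1.

1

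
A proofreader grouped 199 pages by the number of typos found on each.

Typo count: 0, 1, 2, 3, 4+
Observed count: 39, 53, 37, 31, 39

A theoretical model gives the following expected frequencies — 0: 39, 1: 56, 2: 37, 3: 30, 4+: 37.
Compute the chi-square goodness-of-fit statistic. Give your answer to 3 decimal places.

0.302

cat         O        E   (O−E)²/E
0          39       39     0.0000
1          53       56     0.1607
2          37       37     0.0000
3          31       30     0.0333
4+         39       37     0.1081
Sum = 0.302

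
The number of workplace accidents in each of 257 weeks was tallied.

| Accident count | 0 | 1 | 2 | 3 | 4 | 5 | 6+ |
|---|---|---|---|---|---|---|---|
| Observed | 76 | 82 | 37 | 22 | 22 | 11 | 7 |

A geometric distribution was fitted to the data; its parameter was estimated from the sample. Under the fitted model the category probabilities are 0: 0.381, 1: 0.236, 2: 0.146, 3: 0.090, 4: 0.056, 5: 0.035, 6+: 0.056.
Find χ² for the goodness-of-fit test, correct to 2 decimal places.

20.75

Expected counts E_i = n·p_i: 257×0.381 = 97.917, 257×0.236 = 60.652, 257×0.146 = 37.522, 257×0.090 = 23.13, 257×0.056 = 14.392, 257×0.035 = 8.995, 257×0.056 = 14.392.
0: (76 − 97.917)²/97.917 = 480.354889/97.917 = 4.906
1: (82 − 60.652)²/60.652 = 455.737104/60.652 = 7.514
2: (37 − 37.522)²/37.522 = 0.272484/37.522 = 0.007
3: (22 − 23.13)²/23.13 = 1.2769/23.13 = 0.055
4: (22 − 14.392)²/14.392 = 57.881664/14.392 = 4.022
5: (11 − 8.995)²/8.995 = 4.020025/8.995 = 0.447
6+: (7 − 14.392)²/14.392 = 54.641664/14.392 = 3.797
Sum = 20.75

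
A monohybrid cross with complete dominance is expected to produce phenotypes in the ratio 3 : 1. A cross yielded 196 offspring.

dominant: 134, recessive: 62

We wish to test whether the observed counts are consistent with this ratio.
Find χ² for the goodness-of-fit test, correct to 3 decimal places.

4.599

Ratio total = 4. Expected counts: 196×3/4 = 147, 196×1/4 = 49.
dominant: (134 − 147)²/147 = 169/147 = 1.1497
recessive: (62 − 49)²/49 = 169/49 = 3.4490
Sum = 4.599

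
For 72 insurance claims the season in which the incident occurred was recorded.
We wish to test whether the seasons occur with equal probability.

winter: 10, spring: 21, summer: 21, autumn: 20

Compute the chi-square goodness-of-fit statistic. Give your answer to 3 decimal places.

Expected count for each of the 4 categories: 72/4 = 18.
cat         O        E   (O−E)²/E
winter     10       18     3.5556
spring     21       18     0.5000
summer     21       18     0.5000
autumn     20       18     0.2222
Sum = 4.778

4.778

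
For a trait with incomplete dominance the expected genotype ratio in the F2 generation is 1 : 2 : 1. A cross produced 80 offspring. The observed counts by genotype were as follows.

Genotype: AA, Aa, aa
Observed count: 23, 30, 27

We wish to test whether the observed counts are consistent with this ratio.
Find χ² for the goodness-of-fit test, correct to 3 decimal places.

Ratio total = 4. Expected counts: 80×1/4 = 20, 80×2/4 = 40, 80×1/4 = 20.
χ² = (23−20)²/20 + (30−40)²/40 + (27−20)²/20
   = 0.4500 + 2.5000 + 2.4500
Sum = 5.400

5.400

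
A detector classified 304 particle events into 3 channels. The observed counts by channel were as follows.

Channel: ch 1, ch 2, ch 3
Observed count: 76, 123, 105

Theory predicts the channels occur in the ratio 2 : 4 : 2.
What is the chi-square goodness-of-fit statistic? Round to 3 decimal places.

16.599

Ratio total = 8. Expected counts: 304×2/8 = 76, 304×4/8 = 152, 304×2/8 = 76.
cat         O        E   (O−E)²/E
ch 1       76       76     0.0000
ch 2      123      152     5.5329
ch 3      105       76    11.0658
Sum = 16.599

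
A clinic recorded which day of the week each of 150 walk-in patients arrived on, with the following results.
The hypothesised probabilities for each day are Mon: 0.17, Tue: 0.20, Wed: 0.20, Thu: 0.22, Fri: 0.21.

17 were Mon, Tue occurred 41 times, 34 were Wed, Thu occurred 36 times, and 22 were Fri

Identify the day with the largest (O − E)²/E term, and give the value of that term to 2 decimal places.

Expected counts E_i = n·p_i: 150×0.17 = 25.5, 150×0.20 = 30, 150×0.20 = 30, 150×0.22 = 33, 150×0.21 = 31.5.
χ² = (17−25.5)²/25.5 + (41−30)²/30 + (34−30)²/30 + (36−33)²/33 + (22−31.5)²/31.5
   = 2.833 + 4.033 + 0.533 + 0.273 + 2.865
The largest term is for Tue: 4.03.

Tue, 4.03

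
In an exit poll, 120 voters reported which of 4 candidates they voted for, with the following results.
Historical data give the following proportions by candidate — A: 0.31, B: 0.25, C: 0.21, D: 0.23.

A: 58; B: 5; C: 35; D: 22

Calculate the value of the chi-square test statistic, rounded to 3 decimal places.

Expected counts E_i = n·p_i: 120×0.31 = 37.2, 120×0.25 = 30, 120×0.21 = 25.2, 120×0.23 = 27.6.
χ² = (58−37.2)²/37.2 + (5−30)²/30 + (35−25.2)²/25.2 + (22−27.6)²/27.6
   = 11.6301 + 20.8333 + 3.8111 + 1.1362
Sum = 37.411

37.411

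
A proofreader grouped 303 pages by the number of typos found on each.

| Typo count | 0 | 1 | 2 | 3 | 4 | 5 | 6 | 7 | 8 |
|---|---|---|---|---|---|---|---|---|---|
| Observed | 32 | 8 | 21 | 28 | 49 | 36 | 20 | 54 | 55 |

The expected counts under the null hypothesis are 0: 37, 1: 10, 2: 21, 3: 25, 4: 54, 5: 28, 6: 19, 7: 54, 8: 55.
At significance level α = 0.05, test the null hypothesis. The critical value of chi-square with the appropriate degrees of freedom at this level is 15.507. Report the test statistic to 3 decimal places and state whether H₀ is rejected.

4.237; do not reject

χ² = (32−37)²/37 + (8−10)²/10 + (21−21)²/21 + (28−25)²/25 + (49−54)²/54 + (36−28)²/28 + (20−19)²/19 + (54−54)²/54 + (55−55)²/55
   = 0.6757 + 0.4000 + 0.0000 + 0.3600 + 0.4630 + 2.2857 + 0.0526 + 0.0000 + 0.0000
Sum = 4.237
df = 8. Since 4.237 < 15.507, we do not reject H₀.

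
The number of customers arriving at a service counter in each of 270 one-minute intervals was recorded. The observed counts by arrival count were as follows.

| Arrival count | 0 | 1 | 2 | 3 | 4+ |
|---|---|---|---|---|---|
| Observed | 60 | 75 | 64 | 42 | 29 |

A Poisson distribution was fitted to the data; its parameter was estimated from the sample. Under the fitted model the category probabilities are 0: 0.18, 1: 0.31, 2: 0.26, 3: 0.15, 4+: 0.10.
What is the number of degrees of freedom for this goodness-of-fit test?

There are k = 5 categories and 1 parameter estimated from the data, so df = 5 − 1 − 1 = 3.

3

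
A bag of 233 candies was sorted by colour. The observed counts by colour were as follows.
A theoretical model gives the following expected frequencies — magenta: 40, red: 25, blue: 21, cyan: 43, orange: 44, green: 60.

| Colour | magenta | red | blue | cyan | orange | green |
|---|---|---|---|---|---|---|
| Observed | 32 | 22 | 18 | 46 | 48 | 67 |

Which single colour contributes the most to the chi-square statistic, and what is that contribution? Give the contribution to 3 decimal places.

magenta, 1.600

χ² = (32−40)²/40 + (22−25)²/25 + (18−21)²/21 + (46−43)²/43 + (48−44)²/44 + (67−60)²/60
   = 1.6000 + 0.3600 + 0.4286 + 0.2093 + 0.3636 + 0.8167
The largest term is for magenta: 1.600.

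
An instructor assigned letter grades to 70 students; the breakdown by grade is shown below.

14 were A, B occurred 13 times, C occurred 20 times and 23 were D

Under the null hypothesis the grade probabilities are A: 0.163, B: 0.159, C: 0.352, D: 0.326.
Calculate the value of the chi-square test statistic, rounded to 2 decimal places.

Expected counts E_i = n·p_i: 70×0.163 = 11.41, 70×0.159 = 11.13, 70×0.352 = 24.64, 70×0.326 = 22.82.
A: (14 − 11.41)²/11.41 = 6.7081/11.41 = 0.588
B: (13 − 11.13)²/11.13 = 3.4969/11.13 = 0.314
C: (20 − 24.64)²/24.64 = 21.5296/24.64 = 0.874
D: (23 − 22.82)²/22.82 = 0.0324/22.82 = 0.001
Sum = 1.78

1.78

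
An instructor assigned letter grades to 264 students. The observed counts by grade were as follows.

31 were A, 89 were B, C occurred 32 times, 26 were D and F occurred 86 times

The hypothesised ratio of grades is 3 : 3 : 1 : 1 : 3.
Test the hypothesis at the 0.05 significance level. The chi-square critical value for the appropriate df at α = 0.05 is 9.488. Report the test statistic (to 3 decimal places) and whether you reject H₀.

32.917; reject

Ratio total = 11. Expected counts: 264×3/11 = 72, 264×3/11 = 72, 264×1/11 = 24, 264×1/11 = 24, 264×3/11 = 72.
χ² = (31−72)²/72 + (89−72)²/72 + (32−24)²/24 + (26−24)²/24 + (86−72)²/72
   = 23.3472 + 4.0139 + 2.6667 + 0.1667 + 2.7222
Sum = 32.917
df = 4. Since 32.917 > 9.488, we reject H₀.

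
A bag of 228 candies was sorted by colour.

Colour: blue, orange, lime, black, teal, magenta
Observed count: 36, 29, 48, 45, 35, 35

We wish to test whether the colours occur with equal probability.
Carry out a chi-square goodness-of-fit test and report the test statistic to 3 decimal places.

6.632

Under H₀ each category has probability 1/6, so each expected count is 228/6 = 38.
χ² = (36−38)²/38 + (29−38)²/38 + (48−38)²/38 + (45−38)²/38 + (35−38)²/38 + (35−38)²/38
   = 0.1053 + 2.1316 + 2.6316 + 1.2895 + 0.2368 + 0.2368
Sum = 6.632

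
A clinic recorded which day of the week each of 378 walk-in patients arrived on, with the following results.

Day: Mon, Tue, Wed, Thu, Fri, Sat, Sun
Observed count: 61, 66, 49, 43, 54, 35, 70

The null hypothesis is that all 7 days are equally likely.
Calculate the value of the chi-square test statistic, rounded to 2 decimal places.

Under H₀ each category has probability 1/7, so each expected count is 378/7 = 54.
χ² = (61−54)²/54 + (66−54)²/54 + (49−54)²/54 + (43−54)²/54 + (54−54)²/54 + (35−54)²/54 + (70−54)²/54
   = 0.907 + 2.667 + 0.463 + 2.241 + 0.000 + 6.685 + 4.741
Sum = 17.70

17.70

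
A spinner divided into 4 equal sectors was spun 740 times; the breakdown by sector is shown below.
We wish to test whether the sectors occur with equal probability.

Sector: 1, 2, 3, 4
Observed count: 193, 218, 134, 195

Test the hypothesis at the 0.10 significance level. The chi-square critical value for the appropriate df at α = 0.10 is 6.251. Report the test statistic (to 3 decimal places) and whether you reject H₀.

20.832; reject

Under H₀ each category has probability 1/4, so each expected count is 740/4 = 185.
1: (193 − 185)²/185 = 64/185 = 0.3459
2: (218 − 185)²/185 = 1089/185 = 5.8865
3: (134 − 185)²/185 = 2601/185 = 14.0595
4: (195 − 185)²/185 = 100/185 = 0.5405
Sum = 20.832
df = 3. Since 20.832 > 6.251, we reject H₀.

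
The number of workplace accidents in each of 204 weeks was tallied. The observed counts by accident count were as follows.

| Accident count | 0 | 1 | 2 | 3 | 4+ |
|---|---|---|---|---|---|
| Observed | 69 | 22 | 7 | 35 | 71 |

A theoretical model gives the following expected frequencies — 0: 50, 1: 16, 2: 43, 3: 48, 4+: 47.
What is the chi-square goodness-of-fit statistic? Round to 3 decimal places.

0: (69 − 50)²/50 = 361/50 = 7.2200
1: (22 − 16)²/16 = 36/16 = 2.2500
2: (7 − 43)²/43 = 1296/43 = 30.1395
3: (35 − 48)²/48 = 169/48 = 3.5208
4+: (71 − 47)²/47 = 576/47 = 12.2553
Sum = 55.386

55.386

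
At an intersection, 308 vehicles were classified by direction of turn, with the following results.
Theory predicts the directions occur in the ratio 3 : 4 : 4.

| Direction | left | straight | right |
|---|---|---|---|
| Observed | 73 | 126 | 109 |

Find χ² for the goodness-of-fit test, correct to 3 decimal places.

Ratio total = 11. Expected counts: 308×3/11 = 84, 308×4/11 = 112, 308×4/11 = 112.
cat           O        E   (O−E)²/E
left         73       84     1.4405
straight    126      112     1.7500
right       109      112     0.0804
Sum = 3.271

3.271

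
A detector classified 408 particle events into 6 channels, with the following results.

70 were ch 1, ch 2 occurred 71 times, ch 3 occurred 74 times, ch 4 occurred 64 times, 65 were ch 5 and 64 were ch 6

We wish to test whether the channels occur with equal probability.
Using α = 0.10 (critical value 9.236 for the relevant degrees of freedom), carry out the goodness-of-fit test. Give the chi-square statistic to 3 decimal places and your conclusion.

1.324; do not reject

Expected count for each of the 6 categories: 408/6 = 68.
ch 1: (70 − 68)²/68 = 4/68 = 0.0588
ch 2: (71 − 68)²/68 = 9/68 = 0.1324
ch 3: (74 − 68)²/68 = 36/68 = 0.5294
ch 4: (64 − 68)²/68 = 16/68 = 0.2353
ch 5: (65 − 68)²/68 = 9/68 = 0.1324
ch 6: (64 − 68)²/68 = 16/68 = 0.2353
Sum = 1.324
df = 5. Since 1.324 < 9.236, we do not reject H₀.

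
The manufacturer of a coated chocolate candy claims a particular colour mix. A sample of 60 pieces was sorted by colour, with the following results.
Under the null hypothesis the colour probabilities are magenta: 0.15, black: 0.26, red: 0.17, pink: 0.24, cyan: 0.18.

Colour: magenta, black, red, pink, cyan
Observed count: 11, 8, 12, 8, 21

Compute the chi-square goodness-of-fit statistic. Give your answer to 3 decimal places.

Expected counts E_i = n·p_i: 60×0.15 = 9, 60×0.26 = 15.6, 60×0.17 = 10.2, 60×0.24 = 14.4, 60×0.18 = 10.8.
magenta: (11 − 9)²/9 = 4/9 = 0.4444
black: (8 − 15.6)²/15.6 = 57.76/15.6 = 3.7026
red: (12 − 10.2)²/10.2 = 3.24/10.2 = 0.3176
pink: (8 − 14.4)²/14.4 = 40.96/14.4 = 2.8444
cyan: (21 − 10.8)²/10.8 = 104.04/10.8 = 9.6333
Sum = 16.942

16.942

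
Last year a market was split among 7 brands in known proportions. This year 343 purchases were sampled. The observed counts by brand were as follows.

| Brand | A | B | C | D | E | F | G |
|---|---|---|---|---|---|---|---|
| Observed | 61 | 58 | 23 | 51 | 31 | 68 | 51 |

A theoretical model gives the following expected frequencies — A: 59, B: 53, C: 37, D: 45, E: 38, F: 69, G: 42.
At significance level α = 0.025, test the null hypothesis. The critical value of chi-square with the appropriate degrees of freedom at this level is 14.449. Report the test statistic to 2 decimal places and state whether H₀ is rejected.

9.87; do not reject

χ² = (61−59)²/59 + (58−53)²/53 + (23−37)²/37 + (51−45)²/45 + (31−38)²/38 + (68−69)²/69 + (51−42)²/42
   = 0.068 + 0.472 + 5.297 + 0.800 + 1.289 + 0.014 + 1.929
Sum = 9.87
df = 6. Since 9.87 < 14.449, we do not reject H₀.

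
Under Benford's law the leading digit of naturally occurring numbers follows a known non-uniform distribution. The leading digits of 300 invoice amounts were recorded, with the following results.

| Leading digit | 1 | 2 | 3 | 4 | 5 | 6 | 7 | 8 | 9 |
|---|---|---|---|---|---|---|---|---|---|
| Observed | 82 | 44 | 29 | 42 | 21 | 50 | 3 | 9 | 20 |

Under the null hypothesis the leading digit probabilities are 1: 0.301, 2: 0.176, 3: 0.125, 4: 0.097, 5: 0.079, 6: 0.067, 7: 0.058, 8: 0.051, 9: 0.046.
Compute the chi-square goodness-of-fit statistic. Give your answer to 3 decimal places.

71.957

Expected counts E_i = n·p_i: 300×0.301 = 90.3, 300×0.176 = 52.8, 300×0.125 = 37.5, 300×0.097 = 29.1, 300×0.079 = 23.7, 300×0.067 = 20.1, 300×0.058 = 17.4, 300×0.051 = 15.3, 300×0.046 = 13.8.
cat         O        E   (O−E)²/E
1          82     90.3     0.7629
2          44     52.8     1.4667
3          29     37.5     1.9267
4          42     29.1     5.7186
5          21     23.7     0.3076
6          50     20.1    44.4781
7           3     17.4    11.9172
8           9     15.3     2.5941
9          20     13.8     2.7855
Sum = 71.957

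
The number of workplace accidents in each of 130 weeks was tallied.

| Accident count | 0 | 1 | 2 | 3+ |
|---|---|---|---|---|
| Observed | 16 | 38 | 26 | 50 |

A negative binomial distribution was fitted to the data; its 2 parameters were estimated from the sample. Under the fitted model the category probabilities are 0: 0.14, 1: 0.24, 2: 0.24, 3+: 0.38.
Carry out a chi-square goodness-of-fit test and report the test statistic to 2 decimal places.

2.62

Expected counts E_i = n·p_i: 130×0.14 = 18.2, 130×0.24 = 31.2, 130×0.24 = 31.2, 130×0.38 = 49.4.
cat         O        E   (O−E)²/E
0          16     18.2      0.266
1          38     31.2      1.482
2          26     31.2      0.867
3+         50     49.4      0.007
Sum = 2.62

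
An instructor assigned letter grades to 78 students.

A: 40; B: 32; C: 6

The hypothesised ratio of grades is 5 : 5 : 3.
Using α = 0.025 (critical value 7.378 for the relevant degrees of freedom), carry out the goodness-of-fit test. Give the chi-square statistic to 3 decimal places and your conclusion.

11.467; reject

Ratio total = 13. Expected counts: 78×5/13 = 30, 78×5/13 = 30, 78×3/13 = 18.
χ² = (40−30)²/30 + (32−30)²/30 + (6−18)²/18
   = 3.3333 + 0.1333 + 8.0000
Sum = 11.467
df = 2. Since 11.467 > 7.378, we reject H₀.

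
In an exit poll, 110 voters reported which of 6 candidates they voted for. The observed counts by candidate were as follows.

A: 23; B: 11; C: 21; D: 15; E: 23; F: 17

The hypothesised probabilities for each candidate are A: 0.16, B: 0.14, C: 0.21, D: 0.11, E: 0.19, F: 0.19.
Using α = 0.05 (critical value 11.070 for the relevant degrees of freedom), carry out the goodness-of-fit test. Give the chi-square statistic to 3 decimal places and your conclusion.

4.739; do not reject

Expected counts E_i = n·p_i: 110×0.16 = 17.6, 110×0.14 = 15.4, 110×0.21 = 23.1, 110×0.11 = 12.1, 110×0.19 = 20.9, 110×0.19 = 20.9.
cat         O        E   (O−E)²/E
A          23     17.6     1.6568
B          11     15.4     1.2571
C          21     23.1     0.1909
D          15     12.1     0.6950
E          23     20.9     0.2110
F          17     20.9     0.7278
Sum = 4.739
df = 5. Since 4.739 < 11.070, we do not reject H₀.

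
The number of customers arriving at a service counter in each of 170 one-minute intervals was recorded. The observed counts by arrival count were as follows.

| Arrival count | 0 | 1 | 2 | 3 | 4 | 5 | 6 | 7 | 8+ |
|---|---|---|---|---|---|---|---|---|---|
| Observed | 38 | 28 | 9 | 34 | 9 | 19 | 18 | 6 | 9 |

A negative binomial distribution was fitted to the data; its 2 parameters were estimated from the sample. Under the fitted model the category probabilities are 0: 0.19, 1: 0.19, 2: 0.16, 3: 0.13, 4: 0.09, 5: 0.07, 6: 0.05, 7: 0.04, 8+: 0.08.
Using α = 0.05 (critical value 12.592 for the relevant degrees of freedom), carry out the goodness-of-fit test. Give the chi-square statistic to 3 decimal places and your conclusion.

Expected counts E_i = n·p_i: 170×0.19 = 32.3, 170×0.19 = 32.3, 170×0.16 = 27.2, 170×0.13 = 22.1, 170×0.09 = 15.3, 170×0.07 = 11.9, 170×0.05 = 8.5, 170×0.04 = 6.8, 170×0.08 = 13.6.
cat         O        E   (O−E)²/E
0          38     32.3     1.0059
1          28     32.3     0.5724
2           9     27.2    12.1779
3          34     22.1     6.4077
4           9     15.3     2.5941
5          19     11.9     4.2361
6          18      8.5    10.6176
7           6      6.8     0.0941
8+          9     13.6     1.5559
Sum = 39.262
df = 6. Since 39.262 > 12.592, we reject H₀.

39.262; reject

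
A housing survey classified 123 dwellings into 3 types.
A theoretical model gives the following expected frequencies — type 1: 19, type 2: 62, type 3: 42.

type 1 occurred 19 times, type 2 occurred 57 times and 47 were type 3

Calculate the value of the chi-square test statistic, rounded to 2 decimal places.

1.00

cat         O        E   (O−E)²/E
type 1     19       19      0.000
type 2     57       62      0.403
type 3     47       42      0.595
Sum = 1.00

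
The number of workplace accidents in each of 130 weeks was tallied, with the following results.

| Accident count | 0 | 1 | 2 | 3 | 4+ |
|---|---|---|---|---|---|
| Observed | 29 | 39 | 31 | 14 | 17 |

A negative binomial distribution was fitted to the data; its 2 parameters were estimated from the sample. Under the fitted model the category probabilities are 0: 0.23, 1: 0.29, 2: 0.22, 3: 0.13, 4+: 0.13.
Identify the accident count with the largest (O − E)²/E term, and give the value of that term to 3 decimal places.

3, 0.498

Expected counts E_i = n·p_i: 130×0.23 = 29.9, 130×0.29 = 37.7, 130×0.22 = 28.6, 130×0.13 = 16.9, 130×0.13 = 16.9.
χ² = (29−29.9)²/29.9 + (39−37.7)²/37.7 + (31−28.6)²/28.6 + (14−16.9)²/16.9 + (17−16.9)²/16.9
   = 0.0271 + 0.0448 + 0.2014 + 0.4976 + 0.0006
The largest term is for 3: 0.498.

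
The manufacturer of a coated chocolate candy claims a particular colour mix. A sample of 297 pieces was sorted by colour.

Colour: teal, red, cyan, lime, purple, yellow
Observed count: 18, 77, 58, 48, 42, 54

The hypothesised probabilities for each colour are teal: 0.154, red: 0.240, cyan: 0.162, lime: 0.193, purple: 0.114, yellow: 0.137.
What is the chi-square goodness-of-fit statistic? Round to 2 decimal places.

27.14

Expected counts E_i = n·p_i: 297×0.154 = 45.738, 297×0.240 = 71.28, 297×0.162 = 48.114, 297×0.193 = 57.321, 297×0.114 = 33.858, 297×0.137 = 40.689.
teal: (18 − 45.738)²/45.738 = 769.396644/45.738 = 16.822
red: (77 − 71.28)²/71.28 = 32.7184/71.28 = 0.459
cyan: (58 − 48.114)²/48.114 = 97.732996/48.114 = 2.031
lime: (48 − 57.321)²/57.321 = 86.881041/57.321 = 1.516
purple: (42 − 33.858)²/33.858 = 66.292164/33.858 = 1.958
yellow: (54 − 40.689)²/40.689 = 177.182721/40.689 = 4.355
Sum = 27.14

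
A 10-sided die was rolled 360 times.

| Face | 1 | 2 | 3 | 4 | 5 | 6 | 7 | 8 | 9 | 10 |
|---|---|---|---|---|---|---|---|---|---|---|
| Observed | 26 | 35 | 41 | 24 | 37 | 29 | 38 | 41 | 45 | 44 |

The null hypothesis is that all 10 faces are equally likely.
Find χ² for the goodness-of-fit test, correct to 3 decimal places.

13.722

Expected count for each of the 10 categories: 360/10 = 36.
cat         O        E   (O−E)²/E
1          26       36     2.7778
2          35       36     0.0278
3          41       36     0.6944
4          24       36     4.0000
5          37       36     0.0278
6          29       36     1.3611
7          38       36     0.1111
8          41       36     0.6944
9          45       36     2.2500
10         44       36     1.7778
Sum = 13.722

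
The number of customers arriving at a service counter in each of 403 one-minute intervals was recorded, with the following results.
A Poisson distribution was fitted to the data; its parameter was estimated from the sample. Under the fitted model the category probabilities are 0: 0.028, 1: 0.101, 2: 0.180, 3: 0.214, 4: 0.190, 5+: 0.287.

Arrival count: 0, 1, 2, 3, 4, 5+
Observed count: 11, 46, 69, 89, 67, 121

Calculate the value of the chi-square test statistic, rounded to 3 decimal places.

Expected counts E_i = n·p_i: 403×0.028 = 11.284, 403×0.101 = 40.703, 403×0.180 = 72.54, 403×0.214 = 86.242, 403×0.190 = 76.57, 403×0.287 = 115.661.
χ² = (11−11.284)²/11.284 + (46−40.703)²/40.703 + (69−72.54)²/72.54 + (89−86.242)²/86.242 + (67−76.57)²/76.57 + (121−115.661)²/115.661
   = 0.0071 + 0.6893 + 0.1728 + 0.0882 + 1.1961 + 0.2465
Sum = 2.400

2.400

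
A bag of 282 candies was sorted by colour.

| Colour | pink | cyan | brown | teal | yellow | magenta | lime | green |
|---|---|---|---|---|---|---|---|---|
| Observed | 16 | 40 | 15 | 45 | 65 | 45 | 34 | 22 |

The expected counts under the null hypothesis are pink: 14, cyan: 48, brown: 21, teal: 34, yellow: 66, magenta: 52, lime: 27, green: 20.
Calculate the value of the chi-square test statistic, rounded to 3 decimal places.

9.864

χ² = (16−14)²/14 + (40−48)²/48 + (15−21)²/21 + (45−34)²/34 + (65−66)²/66 + (45−52)²/52 + (34−27)²/27 + (22−20)²/20
   = 0.2857 + 1.3333 + 1.7143 + 3.5588 + 0.0152 + 0.9423 + 1.8148 + 0.2000
Sum = 9.864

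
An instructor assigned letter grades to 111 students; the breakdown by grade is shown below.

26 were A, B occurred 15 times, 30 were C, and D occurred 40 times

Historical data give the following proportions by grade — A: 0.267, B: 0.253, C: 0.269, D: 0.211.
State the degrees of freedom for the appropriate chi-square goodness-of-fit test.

There are k = 4 categories and no parameters were estimated from the data, so df = 4 − 1 = 3.

3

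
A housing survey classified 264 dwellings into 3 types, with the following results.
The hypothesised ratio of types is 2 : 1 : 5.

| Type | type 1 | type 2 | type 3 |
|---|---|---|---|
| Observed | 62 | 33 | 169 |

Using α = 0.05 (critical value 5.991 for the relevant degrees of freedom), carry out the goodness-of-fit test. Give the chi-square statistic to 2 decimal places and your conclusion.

0.34; do not reject

Ratio total = 8. Expected counts: 264×2/8 = 66, 264×1/8 = 33, 264×5/8 = 165.
cat         O        E   (O−E)²/E
type 1     62       66      0.242
type 2     33       33      0.000
type 3    169      165      0.097
Sum = 0.34
df = 2. Since 0.34 < 5.991, we do not reject H₀.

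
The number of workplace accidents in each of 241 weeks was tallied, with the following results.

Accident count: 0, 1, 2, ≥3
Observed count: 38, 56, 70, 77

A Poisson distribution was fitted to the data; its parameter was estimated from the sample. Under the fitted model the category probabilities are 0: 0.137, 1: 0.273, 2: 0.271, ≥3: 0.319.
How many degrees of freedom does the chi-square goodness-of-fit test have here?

2

There are k = 4 categories and 1 parameter estimated from the data, so df = 4 − 1 − 1 = 2.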